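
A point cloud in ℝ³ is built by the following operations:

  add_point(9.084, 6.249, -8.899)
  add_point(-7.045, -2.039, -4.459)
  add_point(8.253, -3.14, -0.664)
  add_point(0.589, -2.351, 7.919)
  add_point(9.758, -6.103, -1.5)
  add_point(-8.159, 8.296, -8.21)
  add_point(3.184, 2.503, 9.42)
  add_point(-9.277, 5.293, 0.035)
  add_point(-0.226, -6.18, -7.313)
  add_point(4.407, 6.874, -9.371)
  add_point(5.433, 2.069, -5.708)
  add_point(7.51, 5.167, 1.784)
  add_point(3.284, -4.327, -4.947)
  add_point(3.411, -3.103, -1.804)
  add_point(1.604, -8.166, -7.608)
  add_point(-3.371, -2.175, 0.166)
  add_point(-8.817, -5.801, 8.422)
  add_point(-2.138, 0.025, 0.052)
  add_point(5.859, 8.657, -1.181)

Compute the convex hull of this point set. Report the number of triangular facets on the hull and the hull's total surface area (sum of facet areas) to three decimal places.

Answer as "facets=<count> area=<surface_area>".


Points on the hull: [0, 1, 3, 4, 5, 6, 7, 8, 9, 11, 14, 16, 18] (13 of 19).

Facet areas (half cross-product norm):
  f1: (p6, p18, p7) → 90.2608
  f2: (p16, p6, p7) → 93.9571
  f3: (p11, p6, p4) → 54.7580
  f4: (p11, p6, p18) → 18.5645
  f5: (p3, p6, p4) → 38.7587
  f6: (p3, p16, p4) → 56.3787
  f7: (p3, p16, p6) → 20.2678
  f8: (p14, p16, p4) → 99.7321
  f9: (p0, p9, p18) → 19.5974
  f10: (p0, p11, p18) → 20.6859
  f11: (p0, p11, p4) → 63.4938
  f12: (p0, p14, p4) → 73.8488
  f13: (p0, p14, p9) → 36.4865
  f14: (p1, p16, p7) → 57.6377
  f15: (p1, p14, p16) → 73.0094
  f16: (p5, p1, p7) → 38.3056
  f17: (p5, p18, p7) → 66.2476
  f18: (p5, p9, p18) → 53.9257
  f19: (p5, p14, p9) → 97.4636
  f20: (p8, p1, p14) → 4.0515
  f21: (p8, p5, p14) → 6.4758
  f22: (p8, p5, p1) → 42.4037
Σ area = 1126.311

Check V−E+F: 13 − 33 + 22 = 2.

facets=22 area=1126.311


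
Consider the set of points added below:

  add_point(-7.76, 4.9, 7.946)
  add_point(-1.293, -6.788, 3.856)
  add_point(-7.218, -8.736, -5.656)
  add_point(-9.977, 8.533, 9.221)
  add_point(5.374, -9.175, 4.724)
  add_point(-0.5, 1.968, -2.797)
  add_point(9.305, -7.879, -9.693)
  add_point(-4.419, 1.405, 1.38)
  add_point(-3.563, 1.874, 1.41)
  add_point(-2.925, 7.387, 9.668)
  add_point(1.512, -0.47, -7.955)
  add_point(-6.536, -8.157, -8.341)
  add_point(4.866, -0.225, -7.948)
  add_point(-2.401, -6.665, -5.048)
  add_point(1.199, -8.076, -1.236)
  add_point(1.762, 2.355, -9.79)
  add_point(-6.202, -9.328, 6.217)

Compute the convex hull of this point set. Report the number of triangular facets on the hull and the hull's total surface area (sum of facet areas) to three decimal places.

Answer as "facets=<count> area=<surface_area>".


facets=14 area=1077.240

9 of the 17 inputs are extreme points: [2, 3, 4, 6, 9, 11, 12, 15, 16].

Facet areas (half cross-product norm):
  f1: (p9, p16, p3) → 62.1439
  f2: (p4, p9, p6) → 137.7601
  f3: (p4, p9, p16) → 99.8823
  f4: (p15, p11, p3) → 153.2256
  f5: (p15, p11, p6) → 82.6053
  f6: (p15, p9, p3) → 72.3145
  f7: (p2, p4, p16) → 69.5692
  f8: (p2, p16, p3) → 109.8560
  f9: (p2, p11, p3) → 28.3254
  f10: (p2, p11, p6) → 21.2847
  f11: (p2, p4, p6) → 111.5937
  f12: (p12, p9, p6) → 70.0280
  f13: (p12, p15, p6) → 13.0593
  f14: (p12, p15, p9) → 45.5919
Σ area = 1077.240

Euler: V−E+F = 9−21+14 = 2.


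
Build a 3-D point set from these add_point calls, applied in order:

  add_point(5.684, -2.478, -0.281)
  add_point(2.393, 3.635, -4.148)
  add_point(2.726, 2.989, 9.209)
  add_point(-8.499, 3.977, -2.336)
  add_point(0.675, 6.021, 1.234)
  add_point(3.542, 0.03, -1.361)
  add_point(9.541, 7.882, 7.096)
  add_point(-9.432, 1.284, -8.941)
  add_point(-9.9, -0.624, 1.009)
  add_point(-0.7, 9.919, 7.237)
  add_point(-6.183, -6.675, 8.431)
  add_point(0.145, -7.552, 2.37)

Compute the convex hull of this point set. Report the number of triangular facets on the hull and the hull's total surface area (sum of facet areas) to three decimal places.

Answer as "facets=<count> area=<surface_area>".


Hull vertices (10/12): indices [0, 1, 2, 3, 6, 7, 8, 9, 10, 11].

Per-facet area ½‖(b−a)×(c−a)‖:
  f1: (p10, p7, p8) → 31.0466
  f2: (p10, p7, p11) → 75.9748
  f3: (p3, p7, p8) → 20.6493
  f4: (p0, p11, p6) → 45.4177
  f5: (p0, p7, p11) → 67.8569
  f6: (p9, p10, p8) → 78.2241
  f7: (p9, p3, p8) → 40.0175
  f8: (p9, p3, p7) → 23.6297
  f9: (p2, p11, p6) → 48.2766
  f10: (p2, p10, p11) → 53.8040
  f11: (p2, p9, p6) → 33.7173
  f12: (p2, p9, p10) → 49.5380
  f13: (p1, p0, p6) → 51.6373
  f14: (p1, p0, p7) → 46.8370
  f15: (p1, p9, p6) → 65.8794
  f16: (p1, p9, p7) → 85.1507
Σ area = 817.657

Euler characteristic 10−24+16 = 2 ✓

facets=16 area=817.657


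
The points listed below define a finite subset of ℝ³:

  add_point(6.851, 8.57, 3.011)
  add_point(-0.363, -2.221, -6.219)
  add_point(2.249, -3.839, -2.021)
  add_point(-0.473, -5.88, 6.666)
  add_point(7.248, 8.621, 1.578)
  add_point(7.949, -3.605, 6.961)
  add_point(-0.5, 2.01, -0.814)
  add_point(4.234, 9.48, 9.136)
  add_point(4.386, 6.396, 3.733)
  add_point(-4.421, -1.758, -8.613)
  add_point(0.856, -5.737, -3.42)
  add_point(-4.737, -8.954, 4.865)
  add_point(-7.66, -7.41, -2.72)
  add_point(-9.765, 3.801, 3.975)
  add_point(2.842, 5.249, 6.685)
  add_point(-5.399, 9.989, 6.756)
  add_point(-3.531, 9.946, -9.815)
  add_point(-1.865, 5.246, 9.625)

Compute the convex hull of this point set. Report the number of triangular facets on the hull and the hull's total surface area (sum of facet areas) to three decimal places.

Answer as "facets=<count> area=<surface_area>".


Hull vertices (15/18): indices [0, 1, 2, 3, 4, 5, 7, 9, 10, 11, 12, 13, 15, 16, 17].

Area of each hull facet:
  f1: (p17, p11, p13) → 66.1588
  f2: (p12, p11, p13) → 52.9861
  f3: (p12, p16, p13) → 106.4610
  f4: (p4, p0, p5) → 9.0991
  f5: (p3, p11, p5) → 10.7905
  f6: (p3, p17, p5) → 50.0933
  f7: (p3, p17, p11) → 27.4930
  f8: (p7, p0, p5) → 42.8766
  f9: (p7, p17, p5) → 48.7379
  f10: (p7, p4, p16) → 58.8024
  f11: (p7, p4, p0) → 1.0719
  f12: (p10, p11, p5) → 63.9808
  f13: (p10, p12, p11) → 35.0038
  f14: (p15, p17, p13) → 26.3512
  f15: (p15, p7, p17) → 24.4572
  f16: (p15, p16, p13) → 64.5005
  f17: (p15, p7, p16) → 82.1486
  f18: (p9, p12, p16) → 35.1744
  f19: (p9, p10, p12) → 32.2311
  f20: (p2, p4, p5) → 66.7296
  f21: (p2, p10, p5) → 10.1274
  f22: (p1, p9, p16) → 27.8316
  f23: (p1, p9, p10) → 8.7996
  f24: (p1, p4, p16) → 92.2502
  f25: (p1, p2, p4) → 35.9321
  f26: (p1, p2, p10) → 6.3541
Σ area = 1086.443

Check V−E+F: 15 − 39 + 26 = 2.

facets=26 area=1086.443


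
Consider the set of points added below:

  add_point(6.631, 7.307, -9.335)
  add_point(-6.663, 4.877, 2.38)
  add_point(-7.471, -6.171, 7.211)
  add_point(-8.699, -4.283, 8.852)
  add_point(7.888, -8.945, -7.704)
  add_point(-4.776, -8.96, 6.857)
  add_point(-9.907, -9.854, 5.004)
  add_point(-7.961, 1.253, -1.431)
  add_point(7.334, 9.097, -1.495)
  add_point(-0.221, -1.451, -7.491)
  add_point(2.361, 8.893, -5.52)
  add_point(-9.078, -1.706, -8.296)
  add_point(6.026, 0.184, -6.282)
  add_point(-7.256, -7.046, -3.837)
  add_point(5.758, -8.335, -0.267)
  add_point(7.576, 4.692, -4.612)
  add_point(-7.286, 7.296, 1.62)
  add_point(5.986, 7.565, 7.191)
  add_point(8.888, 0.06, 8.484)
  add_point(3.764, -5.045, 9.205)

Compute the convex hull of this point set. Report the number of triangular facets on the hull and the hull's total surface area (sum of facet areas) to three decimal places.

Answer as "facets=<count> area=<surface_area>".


facets=26 area=1347.904

Extreme-point indices: [0, 3, 4, 5, 6, 8, 10, 11, 13, 14, 15, 16, 17, 18, 19] — 15 of 20 on the boundary.

Facet areas (half cross-product norm):
  f1: (p13, p4, p6) → 67.6614
  f2: (p15, p8, p18) → 36.3198
  f3: (p15, p4, p18) → 96.8916
  f4: (p15, p0, p8) → 14.7276
  f5: (p15, p4, p0) → 36.8113
  f6: (p17, p8, p18) → 35.1196
  f7: (p17, p16, p8) → 62.4389
  f8: (p10, p0, p8) → 18.8121
  f9: (p10, p16, p8) → 37.4958
  f10: (p14, p4, p18) → 36.7717
  f11: (p14, p19, p18) → 37.1562
  f12: (p3, p19, p18) → 34.1985
  f13: (p3, p17, p18) → 73.2843
  f14: (p3, p16, p6) → 43.1191
  f15: (p3, p17, p16) → 98.3635
  f16: (p11, p10, p16) → 79.4241
  f17: (p11, p10, p0) → 45.8187
  f18: (p11, p16, p6) → 101.5967
  f19: (p11, p13, p6) → 24.2635
  f20: (p11, p13, p4) → 55.6801
  f21: (p11, p4, p0) → 133.9986
  f22: (p5, p3, p6) → 16.6609
  f23: (p5, p3, p19) → 30.6478
  f24: (p5, p14, p19) → 48.6663
  f25: (p5, p4, p6) → 49.8390
  f26: (p5, p14, p4) → 32.1370
Σ area = 1347.904

Euler characteristic 15−39+26 = 2 ✓


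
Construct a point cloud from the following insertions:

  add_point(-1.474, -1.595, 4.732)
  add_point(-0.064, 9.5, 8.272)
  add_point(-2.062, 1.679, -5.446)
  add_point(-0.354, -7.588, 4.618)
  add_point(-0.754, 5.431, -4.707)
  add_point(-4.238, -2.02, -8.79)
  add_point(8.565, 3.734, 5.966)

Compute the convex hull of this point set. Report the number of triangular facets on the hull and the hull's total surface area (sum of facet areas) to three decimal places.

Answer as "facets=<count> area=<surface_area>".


Hull vertices (6/7): indices [0, 1, 3, 4, 5, 6].

Triangle areas on the boundary:
  f1: (p3, p6, p5) → 108.6550
  f2: (p3, p1, p6) → 76.8295
  f3: (p4, p6, p5) → 57.3417
  f4: (p4, p1, p5) → 45.5368
  f5: (p4, p1, p6) → 68.4000
  f6: (p0, p1, p5) → 75.9095
  f7: (p0, p3, p5) → 42.0969
  f8: (p0, p3, p1) → 14.5848
Σ area = 489.354

Euler characteristic 6−12+8 = 2 ✓

facets=8 area=489.354


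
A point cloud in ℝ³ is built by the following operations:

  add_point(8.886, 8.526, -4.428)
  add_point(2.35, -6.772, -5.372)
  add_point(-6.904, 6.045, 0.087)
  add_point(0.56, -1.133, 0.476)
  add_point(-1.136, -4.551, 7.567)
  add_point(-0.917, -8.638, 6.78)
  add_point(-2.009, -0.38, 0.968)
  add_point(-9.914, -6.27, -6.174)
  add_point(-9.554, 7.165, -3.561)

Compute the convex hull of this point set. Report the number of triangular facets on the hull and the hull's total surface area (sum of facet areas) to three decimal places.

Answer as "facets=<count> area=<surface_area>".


7 of the 9 inputs are extreme points: [0, 1, 2, 4, 5, 7, 8].

Area of each hull facet:
  f1: (p4, p5, p7) → 33.2278
  f2: (p4, p5, p0) → 36.9678
  f3: (p8, p0, p7) → 126.2104
  f4: (p8, p4, p7) → 107.8527
  f5: (p1, p0, p7) → 95.7127
  f6: (p1, p5, p7) → 76.8457
  f7: (p1, p5, p0) → 104.2265
  f8: (p2, p4, p0) → 116.8583
  f9: (p2, p8, p0) → 36.8917
  f10: (p2, p8, p4) → 18.6115
Σ area = 753.405

Check V−E+F: 7 − 15 + 10 = 2.

facets=10 area=753.405


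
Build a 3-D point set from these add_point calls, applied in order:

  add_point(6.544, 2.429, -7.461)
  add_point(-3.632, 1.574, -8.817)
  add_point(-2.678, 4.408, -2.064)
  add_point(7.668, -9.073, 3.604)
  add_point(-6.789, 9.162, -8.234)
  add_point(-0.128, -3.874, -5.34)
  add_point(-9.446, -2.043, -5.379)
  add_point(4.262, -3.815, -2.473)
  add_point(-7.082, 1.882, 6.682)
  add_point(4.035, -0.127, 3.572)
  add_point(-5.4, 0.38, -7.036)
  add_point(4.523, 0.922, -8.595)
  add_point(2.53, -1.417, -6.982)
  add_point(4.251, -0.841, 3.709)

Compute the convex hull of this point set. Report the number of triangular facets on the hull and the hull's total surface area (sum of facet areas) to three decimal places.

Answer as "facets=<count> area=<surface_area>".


11 of the 14 inputs are extreme points: [0, 1, 3, 4, 5, 6, 8, 9, 11, 12, 13].

Facet areas (half cross-product norm):
  f1: (p8, p3, p6) → 118.0281
  f2: (p8, p4, p6) → 76.1268
  f3: (p5, p3, p6) → 45.6184
  f4: (p1, p4, p6) → 31.3645
  f5: (p1, p11, p4) → 30.0527
  f6: (p1, p5, p6) → 27.5931
  f7: (p1, p5, p11) → 25.1879
  f8: (p0, p11, p3) → 22.0785
  f9: (p0, p11, p4) → 18.6879
  f10: (p12, p11, p3) → 20.9854
  f11: (p12, p5, p3) → 25.5222
  f12: (p12, p5, p11) → 0.8349
  f13: (p9, p8, p4) → 95.6666
  f14: (p9, p0, p4) → 86.6609
  f15: (p9, p0, p3) → 55.5557
  f16: (p13, p8, p3) → 43.9306
  f17: (p13, p9, p3) → 0.7289
  f18: (p13, p9, p8) → 4.1033
Σ area = 728.726

Euler characteristic 11−27+18 = 2 ✓

facets=18 area=728.726


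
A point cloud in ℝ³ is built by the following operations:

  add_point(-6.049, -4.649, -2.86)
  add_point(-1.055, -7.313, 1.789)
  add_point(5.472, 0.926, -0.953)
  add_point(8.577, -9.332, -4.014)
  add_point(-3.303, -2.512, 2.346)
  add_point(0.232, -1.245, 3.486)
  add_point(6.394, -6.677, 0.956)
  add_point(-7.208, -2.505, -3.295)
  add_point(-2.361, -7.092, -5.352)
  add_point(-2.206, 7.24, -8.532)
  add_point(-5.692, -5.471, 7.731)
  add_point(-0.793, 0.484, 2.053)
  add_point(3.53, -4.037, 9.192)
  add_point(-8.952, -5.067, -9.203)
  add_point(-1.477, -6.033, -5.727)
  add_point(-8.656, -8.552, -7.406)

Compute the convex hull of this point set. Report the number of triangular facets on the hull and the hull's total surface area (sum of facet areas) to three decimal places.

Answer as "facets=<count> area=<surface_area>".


Hull vertices (10/16): indices [1, 2, 3, 7, 9, 10, 11, 12, 13, 15].

Facet areas (half cross-product norm):
  f1: (p9, p3, p13) → 127.2527
  f2: (p10, p12, p3) → 70.6244
  f3: (p2, p9, p3) → 61.5118
  f4: (p2, p12, p3) → 63.4904
  f5: (p2, p12, p9) → 54.3437
  f6: (p15, p3, p13) → 33.8584
  f7: (p15, p10, p13) → 29.6846
  f8: (p7, p9, p13) → 40.4774
  f9: (p7, p10, p13) → 23.8883
  f10: (p7, p10, p9) → 57.6751
  f11: (p11, p12, p9) → 21.1735
  f12: (p11, p10, p9) → 38.4626
  f13: (p11, p10, p12) → 39.1150
  f14: (p1, p10, p3) → 15.7443
  f15: (p1, p15, p3) → 67.9636
  f16: (p1, p15, p10) → 45.2517
Σ area = 790.517

Check V−E+F: 10 − 24 + 16 = 2.

facets=16 area=790.517


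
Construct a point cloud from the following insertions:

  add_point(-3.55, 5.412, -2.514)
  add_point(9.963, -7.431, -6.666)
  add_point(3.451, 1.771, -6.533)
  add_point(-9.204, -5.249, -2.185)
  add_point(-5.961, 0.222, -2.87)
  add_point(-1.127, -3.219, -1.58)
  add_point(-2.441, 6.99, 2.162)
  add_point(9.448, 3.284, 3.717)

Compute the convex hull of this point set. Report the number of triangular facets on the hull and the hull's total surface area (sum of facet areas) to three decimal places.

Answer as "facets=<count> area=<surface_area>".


facets=10 area=549.492

Hull vertices (7/8): indices [0, 1, 2, 3, 4, 6, 7].

Triangle areas on the boundary:
  f1: (p7, p1, p3) → 142.3495
  f2: (p7, p6, p3) → 89.4772
  f3: (p2, p1, p3) → 84.6807
  f4: (p2, p7, p1) → 66.4279
  f5: (p2, p7, p6) → 63.0652
  f6: (p0, p6, p3) → 28.5655
  f7: (p0, p2, p6) → 20.7670
  f8: (p4, p2, p3) → 25.2445
  f9: (p4, p0, p3) → 3.5850
  f10: (p4, p0, p2) → 25.3295
Σ area = 549.492

Euler: V−E+F = 7−15+10 = 2.


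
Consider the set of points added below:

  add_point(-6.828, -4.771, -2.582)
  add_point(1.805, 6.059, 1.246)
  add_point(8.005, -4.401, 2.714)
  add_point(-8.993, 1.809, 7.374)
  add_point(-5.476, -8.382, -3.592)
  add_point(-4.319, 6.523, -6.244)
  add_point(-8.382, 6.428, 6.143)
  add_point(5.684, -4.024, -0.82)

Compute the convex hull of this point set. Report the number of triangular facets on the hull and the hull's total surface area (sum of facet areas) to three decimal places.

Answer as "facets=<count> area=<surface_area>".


facets=12 area=591.740

Hull vertices (8/8): indices [0, 1, 2, 3, 4, 5, 6, 7].

Facet areas (half cross-product norm):
  f1: (p4, p2, p3) → 114.2871
  f2: (p0, p4, p3) → 15.7088
  f3: (p0, p5, p4) → 17.3524
  f4: (p7, p4, p2) → 19.7799
  f5: (p7, p5, p4) → 86.4417
  f6: (p7, p1, p2) → 23.1819
  f7: (p7, p1, p5) → 52.8735
  f8: (p6, p2, p3) → 44.5877
  f9: (p6, p1, p2) → 62.4599
  f10: (p6, p1, p5) → 53.2188
  f11: (p6, p0, p3) → 27.9894
  f12: (p6, p0, p5) → 73.8592
Σ area = 591.740

Euler: V−E+F = 8−18+12 = 2.


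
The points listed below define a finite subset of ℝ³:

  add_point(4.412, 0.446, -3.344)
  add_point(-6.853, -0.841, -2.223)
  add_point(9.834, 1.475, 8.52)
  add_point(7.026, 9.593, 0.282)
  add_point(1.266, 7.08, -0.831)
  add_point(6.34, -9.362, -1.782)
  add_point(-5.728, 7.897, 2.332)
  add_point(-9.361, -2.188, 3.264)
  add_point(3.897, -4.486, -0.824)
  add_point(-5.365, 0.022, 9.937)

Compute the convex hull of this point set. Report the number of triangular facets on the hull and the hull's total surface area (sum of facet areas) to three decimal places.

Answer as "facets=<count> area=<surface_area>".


facets=14 area=769.967

Extreme-point indices: [0, 1, 2, 3, 4, 5, 6, 7, 9] — 9 of 10 on the boundary.

Facet areas (half cross-product norm):
  f1: (p3, p5, p2) → 91.3148
  f2: (p1, p5, p7) → 47.6039
  f3: (p9, p5, p7) → 72.4100
  f4: (p9, p5, p2) → 114.5591
  f5: (p0, p3, p5) → 33.0387
  f6: (p0, p1, p5) → 57.5173
  f7: (p6, p3, p2) → 77.4884
  f8: (p6, p9, p2) → 83.5653
  f9: (p6, p9, p7) → 40.7245
  f10: (p6, p1, p7) → 30.2099
  f11: (p4, p0, p3) → 24.7545
  f12: (p4, p0, p1) → 41.6367
  f13: (p4, p6, p3) → 17.4800
  f14: (p4, p6, p1) → 37.6642
Σ area = 769.967

Euler: V−E+F = 9−21+14 = 2.


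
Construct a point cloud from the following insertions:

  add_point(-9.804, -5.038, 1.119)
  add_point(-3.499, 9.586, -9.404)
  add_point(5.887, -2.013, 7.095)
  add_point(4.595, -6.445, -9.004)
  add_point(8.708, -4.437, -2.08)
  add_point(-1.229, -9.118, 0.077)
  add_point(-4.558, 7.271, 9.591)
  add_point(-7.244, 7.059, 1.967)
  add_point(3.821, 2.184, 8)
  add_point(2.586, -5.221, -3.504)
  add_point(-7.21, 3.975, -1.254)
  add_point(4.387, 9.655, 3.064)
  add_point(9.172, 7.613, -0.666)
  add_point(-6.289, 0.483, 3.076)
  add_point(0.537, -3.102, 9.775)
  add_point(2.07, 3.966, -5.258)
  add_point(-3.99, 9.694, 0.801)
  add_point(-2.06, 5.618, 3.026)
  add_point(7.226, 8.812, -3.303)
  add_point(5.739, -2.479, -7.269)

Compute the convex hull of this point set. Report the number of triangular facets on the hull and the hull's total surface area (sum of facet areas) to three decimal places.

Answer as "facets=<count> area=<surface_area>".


Extreme-point indices: [0, 1, 2, 3, 4, 5, 6, 7, 8, 10, 11, 12, 14, 16, 18, 19] — 16 of 20 on the boundary.

Area of each hull facet:
  f1: (p3, p1, p0) → 143.4953
  f2: (p10, p1, p0) → 32.1170
  f3: (p7, p10, p0) → 19.0967
  f4: (p7, p1, p16) → 21.1990
  f5: (p7, p10, p1) → 23.1226
  f6: (p6, p7, p16) → 17.5716
  f7: (p6, p14, p0) → 76.8547
  f8: (p6, p7, p0) → 49.4742
  f9: (p5, p3, p0) → 47.2270
  f10: (p5, p14, p0) → 54.2920
  f11: (p4, p5, p3) → 42.9651
  f12: (p19, p3, p1) → 29.9715
  f13: (p19, p18, p1) → 72.8728
  f14: (p19, p18, p12) → 21.0417
  f15: (p19, p4, p12) → 37.4585
  f16: (p19, p4, p3) → 13.8917
  f17: (p8, p6, p14) → 32.0853
  f18: (p11, p8, p12) → 28.5676
  f19: (p11, p8, p6) → 42.6996
  f20: (p11, p18, p12) → 11.1282
  f21: (p11, p6, p16) → 38.8979
  f22: (p11, p1, p16) → 43.3027
  f23: (p11, p18, p1) → 43.2342
  f24: (p2, p8, p14) → 13.7879
  f25: (p2, p5, p14) → 34.7612
  f26: (p2, p4, p5) → 52.3248
  f27: (p2, p4, p12) → 56.5207
  f28: (p2, p8, p12) → 27.4271
Σ area = 1127.389

Euler characteristic 16−42+28 = 2 ✓

facets=28 area=1127.389


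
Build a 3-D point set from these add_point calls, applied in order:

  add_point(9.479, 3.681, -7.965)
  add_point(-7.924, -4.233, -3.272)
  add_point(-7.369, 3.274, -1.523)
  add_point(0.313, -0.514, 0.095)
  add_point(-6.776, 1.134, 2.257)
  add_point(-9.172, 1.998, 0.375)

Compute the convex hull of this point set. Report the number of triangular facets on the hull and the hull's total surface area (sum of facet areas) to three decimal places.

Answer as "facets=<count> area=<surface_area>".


Extreme-point indices: [0, 1, 2, 3, 4, 5] — 6 of 6 on the boundary.

Per-facet area ½‖(b−a)×(c−a)‖:
  f1: (p4, p1, p5) → 11.5772
  f2: (p3, p1, p0) → 53.3924
  f3: (p3, p4, p0) → 31.2387
  f4: (p3, p4, p1) → 28.8889
  f5: (p2, p1, p5) → 10.6515
  f6: (p2, p1, p0) → 69.7127
  f7: (p2, p4, p5) → 4.6080
  f8: (p2, p4, p0) → 38.8085
Σ area = 248.878

Euler: V−E+F = 6−12+8 = 2.

facets=8 area=248.878


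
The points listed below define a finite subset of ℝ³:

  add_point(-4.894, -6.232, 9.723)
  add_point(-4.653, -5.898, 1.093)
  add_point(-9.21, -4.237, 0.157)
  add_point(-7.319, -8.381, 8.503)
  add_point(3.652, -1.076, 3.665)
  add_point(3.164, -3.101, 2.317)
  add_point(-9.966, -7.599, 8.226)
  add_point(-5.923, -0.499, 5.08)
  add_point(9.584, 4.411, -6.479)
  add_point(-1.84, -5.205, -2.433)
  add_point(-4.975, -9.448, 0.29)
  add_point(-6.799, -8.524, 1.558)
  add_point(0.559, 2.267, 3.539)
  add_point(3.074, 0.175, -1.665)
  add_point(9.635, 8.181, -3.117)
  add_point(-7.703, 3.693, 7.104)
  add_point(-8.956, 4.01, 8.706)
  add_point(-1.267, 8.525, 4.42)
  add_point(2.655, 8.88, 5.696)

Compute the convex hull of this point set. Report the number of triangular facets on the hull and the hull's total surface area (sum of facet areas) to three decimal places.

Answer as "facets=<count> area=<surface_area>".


facets=24 area=816.498

Points on the hull: [0, 2, 3, 4, 5, 6, 8, 9, 10, 11, 14, 16, 17, 18] (14 of 19).

Triangle areas on the boundary:
  f1: (p17, p18, p14) → 21.9202
  f2: (p16, p2, p6) → 47.9087
  f3: (p16, p17, p2) → 58.7578
  f4: (p16, p0, p6) → 29.9448
  f5: (p16, p0, p18) → 71.5636
  f6: (p16, p17, p18) → 15.7008
  f7: (p8, p17, p14) → 30.8441
  f8: (p8, p17, p2) → 124.2116
  f9: (p8, p5, p10) → 56.1750
  f10: (p3, p0, p6) → 4.0765
  f11: (p3, p10, p6) → 11.6982
  f12: (p3, p5, p0) → 17.7224
  f13: (p3, p5, p10) → 45.2155
  f14: (p11, p2, p6) → 18.9899
  f15: (p11, p10, p6) → 4.8163
  f16: (p11, p10, p2) → 5.1978
  f17: (p4, p0, p18) → 57.6175
  f18: (p4, p5, p0) → 14.1210
  f19: (p4, p18, p14) → 55.2574
  f20: (p4, p8, p14) → 32.0940
  f21: (p4, p8, p5) → 16.0879
  f22: (p9, p10, p2) → 19.3991
  f23: (p9, p8, p2) → 43.4253
  f24: (p9, p8, p10) → 13.7529
Σ area = 816.498

Euler characteristic 14−36+24 = 2 ✓


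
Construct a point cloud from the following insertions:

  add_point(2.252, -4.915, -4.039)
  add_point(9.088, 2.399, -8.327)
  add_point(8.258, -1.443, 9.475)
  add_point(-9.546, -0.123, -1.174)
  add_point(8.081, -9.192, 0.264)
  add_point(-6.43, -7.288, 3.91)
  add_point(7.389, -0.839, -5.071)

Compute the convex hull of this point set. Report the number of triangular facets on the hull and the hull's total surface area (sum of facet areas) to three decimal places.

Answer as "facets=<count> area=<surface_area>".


facets=8 area=632.710

Hull vertices (6/7): indices [0, 1, 2, 3, 4, 5].

Per-facet area ½‖(b−a)×(c−a)‖:
  f1: (p2, p1, p3) → 166.7854
  f2: (p2, p4, p1) → 86.8837
  f3: (p5, p2, p3) → 76.4367
  f4: (p5, p2, p4) → 87.8534
  f5: (p0, p1, p3) → 64.9160
  f6: (p0, p4, p1) → 45.5476
  f7: (p0, p5, p3) → 53.8697
  f8: (p0, p5, p4) → 50.4179
Σ area = 632.710

Euler: V−E+F = 6−12+8 = 2.


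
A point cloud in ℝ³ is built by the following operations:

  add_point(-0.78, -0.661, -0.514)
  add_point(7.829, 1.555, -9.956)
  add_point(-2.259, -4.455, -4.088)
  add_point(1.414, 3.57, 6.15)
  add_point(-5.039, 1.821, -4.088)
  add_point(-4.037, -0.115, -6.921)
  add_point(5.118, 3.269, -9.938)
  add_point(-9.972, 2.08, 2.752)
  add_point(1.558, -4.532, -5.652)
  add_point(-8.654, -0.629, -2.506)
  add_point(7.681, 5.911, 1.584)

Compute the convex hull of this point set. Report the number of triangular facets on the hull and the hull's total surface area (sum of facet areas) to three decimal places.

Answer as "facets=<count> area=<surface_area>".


Hull vertices (10/11): indices [1, 2, 3, 4, 5, 6, 7, 8, 9, 10].

Area of each hull facet:
  f1: (p5, p8, p1) → 35.2407
  f2: (p10, p3, p7) → 38.3672
  f3: (p10, p8, p1) → 58.8665
  f4: (p10, p3, p8) → 55.1412
  f5: (p6, p5, p1) → 13.3220
  f6: (p6, p10, p1) → 19.3665
  f7: (p6, p10, p7) → 107.4518
  f8: (p2, p5, p8) → 11.2227
  f9: (p2, p9, p5) → 17.2518
  f10: (p2, p9, p7) → 18.6831
  f11: (p2, p3, p7) → 67.7452
  f12: (p2, p3, p8) → 27.8530
  f13: (p4, p6, p7) → 21.6539
  f14: (p4, p6, p5) → 17.3844
  f15: (p4, p9, p7) → 13.6993
  f16: (p4, p9, p5) → 8.1297
Σ area = 531.379

Check V−E+F: 10 − 24 + 16 = 2.

facets=16 area=531.379


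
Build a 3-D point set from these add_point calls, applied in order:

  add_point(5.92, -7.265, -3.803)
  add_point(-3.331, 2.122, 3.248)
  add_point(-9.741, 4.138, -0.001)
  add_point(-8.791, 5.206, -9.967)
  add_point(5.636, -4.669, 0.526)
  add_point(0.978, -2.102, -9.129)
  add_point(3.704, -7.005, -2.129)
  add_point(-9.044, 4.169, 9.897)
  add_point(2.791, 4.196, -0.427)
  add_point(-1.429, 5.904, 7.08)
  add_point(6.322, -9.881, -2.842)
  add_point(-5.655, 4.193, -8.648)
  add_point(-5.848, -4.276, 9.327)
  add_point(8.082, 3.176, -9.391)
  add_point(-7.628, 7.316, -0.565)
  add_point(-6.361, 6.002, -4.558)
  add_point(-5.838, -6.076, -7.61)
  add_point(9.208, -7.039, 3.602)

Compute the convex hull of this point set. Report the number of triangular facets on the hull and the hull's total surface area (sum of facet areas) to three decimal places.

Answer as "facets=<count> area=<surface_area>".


facets=18 area=1118.141

Points on the hull: [2, 3, 5, 7, 9, 10, 12, 13, 14, 16, 17] (11 of 18).

Per-facet area ½‖(b−a)×(c−a)‖:
  f1: (p12, p10, p17) → 62.1919
  f2: (p9, p12, p17) → 88.9033
  f3: (p16, p12, p10) → 109.8261
  f4: (p16, p5, p10) → 45.5128
  f5: (p16, p5, p3) → 45.6579
  f6: (p16, p3, p2) → 57.6141
  f7: (p16, p12, p2) → 86.2898
  f8: (p14, p3, p2) → 18.6217
  f9: (p13, p5, p3) → 51.9283
  f10: (p13, p14, p3) → 81.8655
  f11: (p13, p14, p9) → 90.1643
  f12: (p13, p9, p17) → 132.7993
  f13: (p13, p10, p17) → 55.9921
  f14: (p13, p5, p10) → 50.1464
  f15: (p7, p14, p2) → 19.0342
  f16: (p7, p14, p9) → 39.6111
  f17: (p7, p12, p2) → 44.8496
  f18: (p7, p9, p12) → 37.1324
Σ area = 1118.141

Euler characteristic 11−27+18 = 2 ✓


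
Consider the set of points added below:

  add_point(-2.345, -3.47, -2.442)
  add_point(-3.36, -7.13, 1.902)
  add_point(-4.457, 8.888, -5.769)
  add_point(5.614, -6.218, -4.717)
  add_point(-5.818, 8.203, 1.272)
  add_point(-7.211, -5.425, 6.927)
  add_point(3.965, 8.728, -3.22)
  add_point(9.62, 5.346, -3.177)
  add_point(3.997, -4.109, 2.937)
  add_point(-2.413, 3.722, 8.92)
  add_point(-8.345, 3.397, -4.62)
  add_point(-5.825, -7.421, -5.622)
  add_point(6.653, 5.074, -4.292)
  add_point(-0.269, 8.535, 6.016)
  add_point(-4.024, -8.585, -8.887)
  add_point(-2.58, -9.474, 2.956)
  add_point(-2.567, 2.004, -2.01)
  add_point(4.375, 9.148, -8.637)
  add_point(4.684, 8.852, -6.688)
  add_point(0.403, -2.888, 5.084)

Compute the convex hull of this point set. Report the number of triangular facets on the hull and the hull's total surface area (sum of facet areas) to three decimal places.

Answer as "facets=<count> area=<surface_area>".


facets=28 area=1026.818

Points on the hull: [2, 3, 4, 5, 6, 7, 8, 9, 10, 11, 13, 14, 15, 17, 18, 19] (16 of 20).

Facet areas (half cross-product norm):
  f1: (p2, p14, p10) → 40.1953
  f2: (p8, p9, p7) → 73.9759
  f3: (p13, p9, p7) → 38.4287
  f4: (p17, p2, p14) → 82.3629
  f5: (p17, p13, p2) → 58.0953
  f6: (p11, p14, p15) → 15.4659
  f7: (p11, p5, p15) → 33.9859
  f8: (p11, p14, p10) → 19.2463
  f9: (p11, p5, p10) → 68.7456
  f10: (p3, p14, p15) → 56.6597
  f11: (p3, p8, p15) → 34.3835
  f12: (p3, p8, p7) → 47.7122
  f13: (p3, p17, p7) → 51.7420
  f14: (p3, p17, p14) → 85.5201
  f15: (p19, p5, p9) → 33.0158
  f16: (p19, p8, p9) → 11.8653
  f17: (p19, p5, p15) → 25.4525
  f18: (p19, p8, p15) → 16.4062
  f19: (p4, p2, p10) → 23.0429
  f20: (p4, p13, p2) → 22.9954
  f21: (p4, p13, p9) → 21.9829
  f22: (p4, p5, p10) → 56.6271
  f23: (p4, p5, p9) → 49.7223
  f24: (p6, p13, p7) → 31.4629
  f25: (p6, p17, p13) → 9.7159
  f26: (p18, p17, p7) → 5.1615
  f27: (p18, p6, p7) → 11.5443
  f28: (p18, p6, p17) → 1.3033
Σ area = 1026.818

Check V−E+F: 16 − 42 + 28 = 2.


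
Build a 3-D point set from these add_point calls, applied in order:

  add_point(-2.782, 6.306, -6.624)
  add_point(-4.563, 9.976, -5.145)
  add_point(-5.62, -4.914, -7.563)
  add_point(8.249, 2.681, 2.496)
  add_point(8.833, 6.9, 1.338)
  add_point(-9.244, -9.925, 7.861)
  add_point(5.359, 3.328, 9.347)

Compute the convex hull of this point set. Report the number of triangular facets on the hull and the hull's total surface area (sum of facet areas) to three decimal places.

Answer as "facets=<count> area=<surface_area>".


facets=10 area=782.130

Points on the hull: [0, 1, 2, 3, 4, 5, 6] (7 of 7).

Per-facet area ½‖(b−a)×(c−a)‖:
  f1: (p2, p1, p5) → 123.9497
  f2: (p6, p1, p5) → 181.5148
  f3: (p6, p1, p4) → 71.2030
  f4: (p3, p2, p5) → 152.0854
  f5: (p3, p2, p4) → 38.8280
  f6: (p3, p6, p5) → 72.8647
  f7: (p3, p6, p4) → 16.1074
  f8: (p0, p1, p4) → 30.3934
  f9: (p0, p2, p4) → 78.3656
  f10: (p0, p2, p1) → 16.8180
Σ area = 782.130

Check V−E+F: 7 − 15 + 10 = 2.


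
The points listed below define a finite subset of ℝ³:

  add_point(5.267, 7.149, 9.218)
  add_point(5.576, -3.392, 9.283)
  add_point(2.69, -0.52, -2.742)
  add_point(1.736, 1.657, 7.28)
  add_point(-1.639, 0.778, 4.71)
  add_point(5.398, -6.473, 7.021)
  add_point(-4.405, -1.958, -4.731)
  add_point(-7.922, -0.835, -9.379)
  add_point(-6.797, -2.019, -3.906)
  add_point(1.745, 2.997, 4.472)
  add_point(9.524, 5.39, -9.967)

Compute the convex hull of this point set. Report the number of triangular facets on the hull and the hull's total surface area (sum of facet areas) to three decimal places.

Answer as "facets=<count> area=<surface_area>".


facets=12 area=716.785

Hull vertices (8/11): indices [0, 1, 3, 4, 5, 7, 8, 10].

Triangle areas on the boundary:
  f1: (p5, p10, p7) → 179.5986
  f2: (p0, p10, p7) → 178.9811
  f3: (p4, p0, p7) → 55.6702
  f4: (p8, p5, p7) → 28.2161
  f5: (p8, p4, p7) → 16.4314
  f6: (p8, p4, p5) → 50.9503
  f7: (p1, p4, p5) → 18.1757
  f8: (p1, p5, p10) → 40.4154
  f9: (p1, p0, p10) → 103.6176
  f10: (p3, p4, p0) → 9.9824
  f11: (p3, p1, p0) → 22.0609
  f12: (p3, p1, p4) → 12.6850
Σ area = 716.785

Check V−E+F: 8 − 18 + 12 = 2.


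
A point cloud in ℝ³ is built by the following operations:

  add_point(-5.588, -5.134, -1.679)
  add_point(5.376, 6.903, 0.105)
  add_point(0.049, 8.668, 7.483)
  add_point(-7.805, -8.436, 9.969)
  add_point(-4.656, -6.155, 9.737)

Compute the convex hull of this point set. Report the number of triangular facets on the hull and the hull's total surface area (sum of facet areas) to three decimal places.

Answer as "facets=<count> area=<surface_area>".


Points on the hull: [0, 1, 2, 3, 4] (5 of 5).

Facet areas (half cross-product norm):
  f1: (p0, p2, p3) → 104.9082
  f2: (p0, p2, p1) → 74.9612
  f3: (p4, p2, p3) → 18.2418
  f4: (p4, p2, p1) → 72.4181
  f5: (p4, p0, p3) → 22.3732
  f6: (p4, p0, p1) → 93.7307
Σ area = 386.633

Check V−E+F: 5 − 9 + 6 = 2.

facets=6 area=386.633


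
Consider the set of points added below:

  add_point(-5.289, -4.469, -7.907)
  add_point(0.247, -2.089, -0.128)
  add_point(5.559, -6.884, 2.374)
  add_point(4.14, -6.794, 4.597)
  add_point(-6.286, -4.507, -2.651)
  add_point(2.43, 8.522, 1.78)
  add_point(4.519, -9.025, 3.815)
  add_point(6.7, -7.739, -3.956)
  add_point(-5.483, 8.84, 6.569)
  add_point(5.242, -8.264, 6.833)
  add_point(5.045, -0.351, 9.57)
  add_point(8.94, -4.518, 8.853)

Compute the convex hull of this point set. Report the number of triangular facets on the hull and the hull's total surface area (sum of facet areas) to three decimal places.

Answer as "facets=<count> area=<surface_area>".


Hull vertices (9/12): indices [0, 4, 5, 6, 7, 8, 9, 10, 11].

Per-facet area ½‖(b−a)×(c−a)‖:
  f1: (p0, p8, p4) → 36.4922
  f2: (p5, p0, p8) → 82.8918
  f3: (p9, p8, p4) → 122.8216
  f4: (p10, p9, p11) → 16.1518
  f5: (p10, p9, p8) → 49.7444
  f6: (p10, p5, p11) → 27.8618
  f7: (p10, p5, p8) → 55.5348
  f8: (p7, p9, p11) → 29.8671
  f9: (p7, p5, p11) → 103.8127
  f10: (p7, p5, p0) → 108.3758
  f11: (p6, p7, p0) → 53.1077
  f12: (p6, p7, p9) → 7.8315
  f13: (p6, p0, p4) → 33.8211
  f14: (p6, p9, p4) → 17.7247
Σ area = 746.039

Euler characteristic 9−21+14 = 2 ✓

facets=14 area=746.039


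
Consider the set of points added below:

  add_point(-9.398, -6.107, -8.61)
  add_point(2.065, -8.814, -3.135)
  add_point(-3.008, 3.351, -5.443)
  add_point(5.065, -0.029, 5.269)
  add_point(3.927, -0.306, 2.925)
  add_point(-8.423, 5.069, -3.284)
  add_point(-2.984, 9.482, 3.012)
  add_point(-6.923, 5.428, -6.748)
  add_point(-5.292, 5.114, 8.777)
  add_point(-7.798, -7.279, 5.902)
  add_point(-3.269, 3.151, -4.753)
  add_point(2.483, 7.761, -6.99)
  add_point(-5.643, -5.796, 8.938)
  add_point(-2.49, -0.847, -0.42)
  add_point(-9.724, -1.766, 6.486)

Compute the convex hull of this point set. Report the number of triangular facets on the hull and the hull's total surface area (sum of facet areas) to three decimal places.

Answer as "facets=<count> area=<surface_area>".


Hull vertices (11/15): indices [0, 1, 3, 5, 6, 7, 8, 9, 11, 12, 14].

Per-facet area ½‖(b−a)×(c−a)‖:
  f1: (p11, p6, p3) → 70.4962
  f2: (p8, p6, p3) → 44.5751
  f3: (p1, p11, p3) → 89.9075
  f4: (p1, p11, p0) → 106.2324
  f5: (p5, p0, p14) → 73.3656
  f6: (p5, p8, p14) → 48.6466
  f7: (p5, p8, p6) → 35.6815
  f8: (p12, p8, p14) → 26.4290
  f9: (p12, p8, p3) → 60.6384
  f10: (p12, p1, p3) → 75.1765
  f11: (p7, p11, p0) → 52.2762
  f12: (p7, p5, p0) → 22.6333
  f13: (p7, p11, p6) → 50.0135
  f14: (p7, p5, p6) → 16.8055
  f15: (p9, p1, p0) → 80.6196
  f16: (p9, p12, p1) → 26.6472
  f17: (p9, p0, p14) → 42.9771
  f18: (p9, p12, p14) → 11.3970
Σ area = 934.518

Euler characteristic 11−27+18 = 2 ✓

facets=18 area=934.518


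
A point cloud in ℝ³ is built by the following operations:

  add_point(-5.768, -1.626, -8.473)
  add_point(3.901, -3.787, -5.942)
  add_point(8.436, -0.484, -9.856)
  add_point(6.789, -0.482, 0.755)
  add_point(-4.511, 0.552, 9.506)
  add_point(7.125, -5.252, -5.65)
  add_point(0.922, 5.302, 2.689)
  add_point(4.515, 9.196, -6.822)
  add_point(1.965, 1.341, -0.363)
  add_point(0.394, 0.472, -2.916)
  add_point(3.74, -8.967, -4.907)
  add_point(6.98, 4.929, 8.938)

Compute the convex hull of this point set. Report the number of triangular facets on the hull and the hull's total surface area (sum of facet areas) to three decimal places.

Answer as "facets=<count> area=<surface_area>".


facets=12 area=799.133

Hull vertices (8/12): indices [0, 2, 4, 5, 6, 7, 10, 11].

Triangle areas on the boundary:
  f1: (p7, p2, p0) → 73.9246
  f2: (p4, p7, p0) → 132.2543
  f3: (p11, p7, p2) → 89.7788
  f4: (p10, p2, p0) → 65.8832
  f5: (p10, p4, p0) → 109.6995
  f6: (p10, p11, p4) → 113.7544
  f7: (p6, p4, p7) → 16.6028
  f8: (p6, p11, p7) → 43.1996
  f9: (p6, p11, p4) → 42.8592
  f10: (p5, p11, p2) → 57.3769
  f11: (p5, p10, p2) → 10.5937
  f12: (p5, p10, p11) → 43.2060
Σ area = 799.133

Check V−E+F: 8 − 18 + 12 = 2.


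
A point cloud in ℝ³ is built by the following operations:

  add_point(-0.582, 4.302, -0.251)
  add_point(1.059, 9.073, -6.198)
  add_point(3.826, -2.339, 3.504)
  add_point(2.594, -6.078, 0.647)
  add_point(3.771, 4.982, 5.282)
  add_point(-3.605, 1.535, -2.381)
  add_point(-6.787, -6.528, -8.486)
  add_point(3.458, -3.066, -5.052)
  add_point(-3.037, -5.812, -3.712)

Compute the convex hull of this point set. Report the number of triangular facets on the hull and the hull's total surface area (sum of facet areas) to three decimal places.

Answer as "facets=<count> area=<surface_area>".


Points on the hull: [0, 1, 2, 3, 4, 5, 6, 7, 8] (9 of 9).

Area of each hull facet:
  f1: (p7, p1, p6) → 70.1741
  f2: (p7, p4, p2) → 30.7085
  f3: (p7, p4, p1) → 69.4013
  f4: (p5, p4, p2) → 37.4730
  f5: (p5, p1, p6) → 43.9689
  f6: (p3, p7, p6) → 36.8957
  f7: (p3, p7, p2) → 15.6933
  f8: (p8, p5, p6) → 22.3901
  f9: (p8, p5, p2) → 36.2708
  f10: (p8, p3, p6) → 6.2367
  f11: (p8, p3, p2) → 14.6888
  f12: (p0, p4, p1) → 25.1774
  f13: (p0, p5, p1) → 17.7992
  f14: (p0, p5, p4) → 9.3205
Σ area = 436.198

Euler characteristic 9−21+14 = 2 ✓

facets=14 area=436.198


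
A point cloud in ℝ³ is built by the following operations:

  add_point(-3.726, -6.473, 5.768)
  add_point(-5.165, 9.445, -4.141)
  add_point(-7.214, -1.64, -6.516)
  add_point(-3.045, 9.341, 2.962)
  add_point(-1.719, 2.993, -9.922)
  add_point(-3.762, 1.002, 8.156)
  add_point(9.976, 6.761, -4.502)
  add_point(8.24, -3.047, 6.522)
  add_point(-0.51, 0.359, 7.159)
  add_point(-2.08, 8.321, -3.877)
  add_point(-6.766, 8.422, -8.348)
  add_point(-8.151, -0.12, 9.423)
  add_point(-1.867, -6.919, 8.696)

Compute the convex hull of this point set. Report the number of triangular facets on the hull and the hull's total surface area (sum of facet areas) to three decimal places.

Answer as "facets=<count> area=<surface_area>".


facets=18 area=932.018

Hull vertices (11/13): indices [0, 1, 2, 3, 4, 5, 6, 7, 10, 11, 12].

Triangle areas on the boundary:
  f1: (p7, p12, p11) → 47.4542
  f2: (p7, p4, p6) → 99.7541
  f3: (p2, p7, p4) → 78.7902
  f4: (p10, p4, p6) → 48.6158
  f5: (p10, p1, p6) → 34.0669
  f6: (p10, p2, p4) → 29.8730
  f7: (p10, p1, p11) → 32.6106
  f8: (p10, p2, p11) → 81.7828
  f9: (p3, p7, p6) → 105.8998
  f10: (p3, p1, p11) → 42.8561
  f11: (p3, p1, p6) → 55.0302
  f12: (p0, p12, p11) → 14.9682
  f13: (p0, p2, p11) → 58.4447
  f14: (p0, p7, p12) → 18.5460
  f15: (p0, p2, p7) → 83.3675
  f16: (p5, p7, p11) → 16.4986
  f17: (p5, p3, p11) → 21.1119
  f18: (p5, p3, p7) → 62.3477
Σ area = 932.018

Check V−E+F: 11 − 27 + 18 = 2.


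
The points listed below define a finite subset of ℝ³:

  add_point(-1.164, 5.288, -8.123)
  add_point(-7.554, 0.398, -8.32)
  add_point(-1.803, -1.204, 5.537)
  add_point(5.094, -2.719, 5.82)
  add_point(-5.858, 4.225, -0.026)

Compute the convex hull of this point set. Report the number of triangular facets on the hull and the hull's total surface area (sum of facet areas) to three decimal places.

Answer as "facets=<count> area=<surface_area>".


Hull vertices (5/5): indices [0, 1, 2, 3, 4].

Triangle areas on the boundary:
  f1: (p0, p3, p1) → 69.4116
  f2: (p2, p3, p1) → 48.0959
  f3: (p4, p0, p1) → 33.9819
  f4: (p4, p2, p1) → 37.3996
  f5: (p4, p0, p3) → 66.9735
  f6: (p4, p2, p3) → 24.5590
Σ area = 280.422

Check V−E+F: 5 − 9 + 6 = 2.

facets=6 area=280.422


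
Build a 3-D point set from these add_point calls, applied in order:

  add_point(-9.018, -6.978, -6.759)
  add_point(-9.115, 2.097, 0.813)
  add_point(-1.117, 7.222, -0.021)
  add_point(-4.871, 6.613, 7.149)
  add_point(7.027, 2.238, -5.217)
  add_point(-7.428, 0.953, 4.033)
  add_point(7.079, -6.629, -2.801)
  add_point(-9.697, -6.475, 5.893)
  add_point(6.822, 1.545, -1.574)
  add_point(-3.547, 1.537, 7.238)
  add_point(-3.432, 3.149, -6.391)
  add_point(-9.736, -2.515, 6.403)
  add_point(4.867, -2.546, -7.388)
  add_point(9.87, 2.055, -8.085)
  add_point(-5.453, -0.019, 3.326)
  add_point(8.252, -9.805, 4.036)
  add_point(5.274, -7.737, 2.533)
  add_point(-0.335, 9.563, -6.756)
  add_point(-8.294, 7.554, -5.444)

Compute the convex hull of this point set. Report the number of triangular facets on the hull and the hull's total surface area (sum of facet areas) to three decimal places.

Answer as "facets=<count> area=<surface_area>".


Hull vertices (14/19): indices [0, 1, 2, 3, 6, 7, 8, 9, 11, 12, 13, 15, 17, 18].

Facet areas (half cross-product norm):
  f1: (p8, p15, p13) → 41.8084
  f2: (p7, p0, p11) → 24.9585
  f3: (p7, p0, p15) → 114.8283
  f4: (p7, p9, p11) → 12.4513
  f5: (p7, p9, p15) → 84.2066
  f6: (p6, p15, p13) → 26.5328
  f7: (p6, p0, p15) → 59.1422
  f8: (p12, p0, p13) → 21.1101
  f9: (p12, p6, p13) → 21.6207
  f10: (p12, p6, p0) → 47.3625
  f11: (p1, p0, p11) → 42.9839
  f12: (p1, p18, p11) → 0.9175
  f13: (p1, p18, p0) → 49.2932
  f14: (p17, p0, p13) → 117.6529
  f15: (p17, p18, p0) → 58.4048
  f16: (p2, p8, p13) → 31.9623
  f17: (p2, p17, p13) → 45.6868
  f18: (p3, p2, p8) → 35.4570
  f19: (p3, p9, p15) → 24.1854
  f20: (p3, p8, p15) → 97.5677
  f21: (p3, p9, p11) → 18.5354
  f22: (p3, p18, p11) → 67.2782
  f23: (p3, p17, p18) → 54.2022
  f24: (p3, p2, p17) → 12.4208
Σ area = 1110.570

Check V−E+F: 14 − 36 + 24 = 2.

facets=24 area=1110.570
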